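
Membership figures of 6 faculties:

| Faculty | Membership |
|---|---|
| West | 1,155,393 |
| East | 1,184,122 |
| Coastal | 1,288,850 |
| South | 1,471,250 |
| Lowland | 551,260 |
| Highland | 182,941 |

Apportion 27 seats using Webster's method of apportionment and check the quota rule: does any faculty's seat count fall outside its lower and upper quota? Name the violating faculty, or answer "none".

none

Standard quotas: West 5.347, East 5.480, Coastal 5.965, South 6.809, Lowland 2.551, Highland 0.847.
Webster allocation: West 5, East 5, Coastal 6, South 7, Lowland 3, Highland 1.
Every allocation lies between the lower and upper quota.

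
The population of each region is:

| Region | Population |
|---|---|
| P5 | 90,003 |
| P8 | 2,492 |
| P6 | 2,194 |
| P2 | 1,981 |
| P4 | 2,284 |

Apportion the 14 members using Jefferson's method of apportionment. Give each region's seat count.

P5 14; P8 0; P6 0; P2 0; P4 0

Standard divisor 98954/14 ≈ 7068.143; standard quotas: P5 12.734, P8 0.353, P6 0.310, P2 0.280, P4 0.323.
Rounding down gives 12, 0, 0, 0, 0 = 12 seats, so the divisor must be adjusted.
With modified divisor 6200: modified quotas P5 14.517, P8 0.402, P6 0.354, P2 0.320, P4 0.368.
Rounding down: P5 14, P8 0, P6 0, P2 0, P4 0 (total 14).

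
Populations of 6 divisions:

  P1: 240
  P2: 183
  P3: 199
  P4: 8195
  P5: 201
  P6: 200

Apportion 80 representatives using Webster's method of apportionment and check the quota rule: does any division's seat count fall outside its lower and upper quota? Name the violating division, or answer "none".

P4

Standard quotas: P1 2.083, P2 1.588, P3 1.727, P4 71.122, P5 1.744, P6 1.736.
Webster allocation: P1 2, P2 2, P3 2, P4 70, P5 2, P6 2.
P4 has quota 71.122 (lower 71, upper 72) but receives 70 — outside the quota interval.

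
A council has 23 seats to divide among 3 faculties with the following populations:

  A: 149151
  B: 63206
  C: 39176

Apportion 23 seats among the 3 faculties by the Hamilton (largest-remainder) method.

Standard divisor: 251533 ÷ 23 ≈ 10936.217.
Standard quotas: A 13.6383, B 5.7795, C 3.5822.
Lower quotas: A 13, B 5, C 3 (sum 21, leaving 2 seats).
Remainders in descending order: B 0.7795, A 0.6383, C 0.5822.
The surplus seats go to B, A.

A 14; B 6; C 3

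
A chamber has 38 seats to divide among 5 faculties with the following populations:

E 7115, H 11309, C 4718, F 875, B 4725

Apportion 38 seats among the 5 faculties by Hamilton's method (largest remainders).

E: 10, H: 15, C: 6, F: 1, B: 6

The standard divisor is 28742/38 ≈ 756.368.
Standard quotas: E 9.4068, H 14.9517, C 6.2377, F 1.1568, B 6.2470.
Lower quotas: E 9, H 14, C 6, F 1, B 6 (sum 36, leaving 2 seats).
Remainders in descending order: H 0.9517, E 0.4068, B 0.2470, C 0.2377, F 0.1568.
Largest remainders: H, E receive the extra seats.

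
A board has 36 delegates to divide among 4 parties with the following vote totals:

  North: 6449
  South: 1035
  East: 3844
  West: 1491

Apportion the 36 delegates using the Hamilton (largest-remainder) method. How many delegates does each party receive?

North 18, South 3, East 11, West 4

The standard divisor is 12819/36 ≈ 356.083.
Standard quotas: North 18.1109, South 2.9066, East 10.7952, West 4.1872.
Lower quotas: North 18, South 2, East 10, West 4 (sum 34, leaving 2 seats).
Remainders in descending order: South 0.9066, East 0.7952, West 0.1872, North 0.1109.
Largest remainders: South, East receive the extra seats.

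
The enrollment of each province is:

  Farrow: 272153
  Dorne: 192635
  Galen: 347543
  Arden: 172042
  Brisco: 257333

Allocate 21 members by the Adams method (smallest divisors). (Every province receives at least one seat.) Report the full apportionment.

Standard divisor 1241706/21 ≈ 59128.857; standard quotas: Farrow 4.603, Dorne 3.258, Galen 5.878, Arden 2.910, Brisco 4.352.
Rounding up gives 5, 4, 6, 3, 5 = 23 seats, so the divisor must be adjusted.
With modified divisor 66200: modified quotas Farrow 4.111, Dorne 2.910, Galen 5.250, Arden 2.599, Brisco 3.887.
Rounding up: Farrow 5, Dorne 3, Galen 6, Arden 3, Brisco 4 (total 21).

Farrow 5, Dorne 3, Galen 6, Arden 3, Brisco 4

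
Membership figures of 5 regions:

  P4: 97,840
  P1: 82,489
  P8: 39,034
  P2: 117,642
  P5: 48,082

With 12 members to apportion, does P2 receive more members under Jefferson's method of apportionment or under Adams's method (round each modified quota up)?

Jefferson: P4 3, P1 3, P8 1, P2 4, P5 1.
Adams: P4 3, P1 3, P8 1, P2 3, P5 2.
P2 gets 4 under Jefferson and 3 under Adams.

Jefferson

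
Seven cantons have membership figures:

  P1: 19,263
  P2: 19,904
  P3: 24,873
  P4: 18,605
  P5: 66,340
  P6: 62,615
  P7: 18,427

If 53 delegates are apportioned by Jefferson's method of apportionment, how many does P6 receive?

Standard divisor 230027/53 ≈ 4340.132; standard quotas: P1 4.438, P2 4.586, P3 5.731, P4 4.287, P5 15.285, P6 14.427, P7 4.246.
Rounding down gives 4, 4, 5, 4, 15, 14, 4 = 50 seats, so the divisor must be adjusted.
With modified divisor 4100: modified quotas P1 4.698, P2 4.855, P3 6.067, P4 4.538, P5 16.180, P6 15.272, P7 4.494.
Rounding down: P1 4, P2 4, P3 6, P4 4, P5 16, P6 15, P7 4 (total 53).
P6 receives 15.

15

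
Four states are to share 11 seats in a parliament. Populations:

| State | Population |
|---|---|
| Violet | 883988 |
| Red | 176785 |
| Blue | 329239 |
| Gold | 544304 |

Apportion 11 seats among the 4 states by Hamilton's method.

Violet: 5, Red: 1, Blue: 2, Gold: 3

The standard divisor is 1934316/11 ≈ 175846.909.
Standard quotas: Violet 5.0270, Red 1.0053, Blue 1.8723, Gold 3.0953.
Lower quotas: Violet 5, Red 1, Blue 1, Gold 3 (sum 10, leaving 1 seat).
Remainders in descending order: Blue 0.8723, Gold 0.0953, Violet 0.0270, Red 0.0053.
The surplus seat goes to Blue.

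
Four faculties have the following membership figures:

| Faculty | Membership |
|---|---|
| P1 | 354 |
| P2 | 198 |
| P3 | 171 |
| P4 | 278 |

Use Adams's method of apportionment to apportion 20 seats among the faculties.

Standard divisor 1001/20 ≈ 50.05; standard quotas: P1 7.073, P2 3.956, P3 3.417, P4 5.554.
Rounding up gives 8, 4, 4, 6 = 22 seats, so the divisor must be adjusted.
With modified divisor 56: modified quotas P1 6.321, P2 3.536, P3 3.054, P4 4.964.
Rounding up: P1 7, P2 4, P3 4, P4 5 (total 20).

P1 7, P2 4, P3 4, P4 5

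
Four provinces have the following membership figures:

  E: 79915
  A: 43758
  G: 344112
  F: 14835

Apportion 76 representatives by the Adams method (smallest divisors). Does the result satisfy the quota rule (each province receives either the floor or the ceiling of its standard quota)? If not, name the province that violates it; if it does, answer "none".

G

Standard quotas: E 12.585, A 6.891, G 54.189, F 2.336.
Adams allocation: E 13, A 7, G 53, F 3.
G has quota 54.189 (lower 54, upper 55) but receives 53 — outside the quota interval.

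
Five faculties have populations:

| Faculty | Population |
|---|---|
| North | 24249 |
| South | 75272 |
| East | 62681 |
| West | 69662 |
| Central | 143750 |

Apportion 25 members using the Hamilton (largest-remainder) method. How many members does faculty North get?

The standard divisor is 375614/25 ≈ 15024.56.
Standard quotas: North 1.6140, South 5.0099, East 4.1719, West 4.6365, Central 9.5677.
Lower quotas: North 1, South 5, East 4, West 4, Central 9 (sum 23, leaving 2 seats).
Remainders in descending order: West 0.6365, North 0.6140, Central 0.5677, East 0.1719, South 0.0099.
The surplus seats go to West, North.
North receives 2.

2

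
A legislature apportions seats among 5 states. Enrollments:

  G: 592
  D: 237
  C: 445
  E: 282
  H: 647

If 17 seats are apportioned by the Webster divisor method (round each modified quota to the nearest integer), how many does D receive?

2

Standard divisor 2203/17 ≈ 129.588; standard quotas: G 4.568, D 1.829, C 3.434, E 2.176, H 4.993.
Rounding to the nearest integer gives G 5, D 2, C 3, E 2, H 5 — total 17, matching the house size, so no adjustment is needed.
D receives 2.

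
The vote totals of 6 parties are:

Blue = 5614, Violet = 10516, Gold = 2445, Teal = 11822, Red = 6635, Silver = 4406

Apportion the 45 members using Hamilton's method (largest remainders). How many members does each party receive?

Blue=6; Violet=11; Gold=3; Teal=13; Red=7; Silver=5

Standard divisor: 41438 ÷ 45 ≈ 920.844.
Standard quotas: Blue 6.0966, Violet 11.4200, Gold 2.6552, Teal 12.8382, Red 7.2053, Silver 4.7847.
Lower quotas: Blue 6, Violet 11, Gold 2, Teal 12, Red 7, Silver 4 (sum 42, leaving 3 seats).
Remainders in descending order: Teal 0.8382, Silver 0.7847, Gold 0.6552, Violet 0.4200, Red 0.2053, Blue 0.0966.
The surplus seats go to Teal, Silver, Gold.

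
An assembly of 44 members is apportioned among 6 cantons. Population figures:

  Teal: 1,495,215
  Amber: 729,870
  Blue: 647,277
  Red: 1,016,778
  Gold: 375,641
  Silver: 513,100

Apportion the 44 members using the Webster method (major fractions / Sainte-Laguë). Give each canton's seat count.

Standard divisor 4777881/44 ≈ 108588.205; standard quotas: Teal 13.770, Amber 6.721, Blue 5.961, Red 9.364, Gold 3.459, Silver 4.725.
Rounding to the nearest integer gives Teal 14, Amber 7, Blue 6, Red 9, Gold 3, Silver 5 — total 44, matching the house size, so no adjustment is needed.

Teal 14, Amber 7, Blue 6, Red 9, Gold 3, Silver 5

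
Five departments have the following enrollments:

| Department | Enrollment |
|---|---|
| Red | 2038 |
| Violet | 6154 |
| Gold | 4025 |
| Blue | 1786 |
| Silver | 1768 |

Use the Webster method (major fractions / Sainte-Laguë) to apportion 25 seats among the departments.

Red: 3; Violet: 10; Gold: 6; Blue: 3; Silver: 3

Standard divisor 15771/25 ≈ 630.84; standard quotas: Red 3.231, Violet 9.755, Gold 6.380, Blue 2.831, Silver 2.803.
Rounding to the nearest integer gives Red 3, Violet 10, Gold 6, Blue 3, Silver 3 — total 25, matching the house size, so no adjustment is needed.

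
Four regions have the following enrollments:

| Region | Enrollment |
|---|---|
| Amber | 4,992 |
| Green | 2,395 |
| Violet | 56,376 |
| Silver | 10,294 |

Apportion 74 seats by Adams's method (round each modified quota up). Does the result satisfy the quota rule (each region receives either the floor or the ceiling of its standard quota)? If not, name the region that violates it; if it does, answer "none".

Violet

Standard quotas: Amber 4.988, Green 2.393, Violet 56.333, Silver 10.286.
Adams allocation: Amber 5, Green 3, Violet 55, Silver 11.
Violet has quota 56.333 (lower 56, upper 57) but receives 55 — outside the quota interval.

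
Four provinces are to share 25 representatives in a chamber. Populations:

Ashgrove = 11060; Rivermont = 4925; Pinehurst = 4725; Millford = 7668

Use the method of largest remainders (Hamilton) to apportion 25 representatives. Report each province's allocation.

Ashgrove=10, Rivermont=4, Pinehurst=4, Millford=7

Total 28378; standard divisor 28378/25 ≈ 1135.12.
Standard quotas: Ashgrove 9.7435, Rivermont 4.3387, Pinehurst 4.1626, Millford 6.7552.
Lower quotas: Ashgrove 9, Rivermont 4, Pinehurst 4, Millford 6 (sum 23, leaving 2 seats).
Remainders in descending order: Millford 0.7552, Ashgrove 0.7435, Rivermont 0.3387, Pinehurst 0.1626.
The surplus seats go to Millford, Ashgrove.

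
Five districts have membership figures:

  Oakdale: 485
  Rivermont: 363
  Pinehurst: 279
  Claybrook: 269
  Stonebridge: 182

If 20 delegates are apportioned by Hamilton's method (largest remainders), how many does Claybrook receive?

The standard divisor is 1578/20 ≈ 78.9.
Standard quotas: Oakdale 6.147, Rivermont 4.601, Pinehurst 3.536, Claybrook 3.409, Stonebridge 2.307.
Lower quotas: Oakdale 6, Rivermont 4, Pinehurst 3, Claybrook 3, Stonebridge 2 (sum 18, leaving 2 seats).
Remainders in descending order: Rivermont 0.601, Pinehurst 0.536, Claybrook 0.409, Stonebridge 0.307, Oakdale 0.147.
Largest remainders: Rivermont, Pinehurst receive the extra seats.
Claybrook receives 3.

3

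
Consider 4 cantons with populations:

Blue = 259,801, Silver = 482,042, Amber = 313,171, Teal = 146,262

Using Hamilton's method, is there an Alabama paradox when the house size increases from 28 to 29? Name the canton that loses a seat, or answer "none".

Teal

At 28 seats: Blue 6, Silver 11, Amber 7, Teal 4.
At 29 seats: Blue 6, Silver 12, Amber 8, Teal 3.
Teal drops from 4 to 3.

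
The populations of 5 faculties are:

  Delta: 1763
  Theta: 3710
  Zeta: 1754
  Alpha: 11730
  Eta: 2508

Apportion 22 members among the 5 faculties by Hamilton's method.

Delta: 2, Theta: 4, Zeta: 2, Alpha: 12, Eta: 2

The standard divisor is 21465/22 ≈ 975.682.
Standard quotas: Delta 1.8069, Theta 3.8025, Zeta 1.7977, Alpha 12.0224, Eta 2.5705.
Lower quotas: Delta 1, Theta 3, Zeta 1, Alpha 12, Eta 2 (sum 19, leaving 3 seats).
Remainders in descending order: Delta 0.8069, Theta 0.8025, Zeta 0.7977, Eta 0.5705, Alpha 0.0224.
Largest remainders: Delta, Theta, Zeta receive the extra seats.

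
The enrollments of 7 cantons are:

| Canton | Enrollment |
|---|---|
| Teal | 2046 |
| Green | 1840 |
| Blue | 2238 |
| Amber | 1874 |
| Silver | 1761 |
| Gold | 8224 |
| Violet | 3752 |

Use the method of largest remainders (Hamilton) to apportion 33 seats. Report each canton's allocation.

Teal 3; Green 3; Blue 3; Amber 3; Silver 3; Gold 12; Violet 6

The standard divisor is 21735/33 ≈ 658.636.
Standard quotas: Teal 3.1064, Green 2.7937, Blue 3.3979, Amber 2.8453, Silver 2.6737, Gold 12.4864, Violet 5.6966.
Lower quotas: Teal 3, Green 2, Blue 3, Amber 2, Silver 2, Gold 12, Violet 5 (sum 29, leaving 4 seats).
Remainders in descending order: Amber 0.8453, Green 0.7937, Violet 0.6966, Silver 0.6737, Gold 0.4864, Blue 0.3979, Teal 0.1064.
Largest remainders: Amber, Green, Violet, Silver receive the extra seats.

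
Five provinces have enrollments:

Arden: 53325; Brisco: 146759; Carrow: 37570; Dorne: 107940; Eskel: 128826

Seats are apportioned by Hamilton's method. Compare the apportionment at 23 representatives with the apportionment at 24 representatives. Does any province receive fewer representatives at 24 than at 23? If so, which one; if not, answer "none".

none

At 23 seats: Arden 3, Brisco 7, Carrow 2, Dorne 5, Eskel 6.
At 24 seats: Arden 3, Brisco 7, Carrow 2, Dorne 5, Eskel 7.
No province's allocation decreased.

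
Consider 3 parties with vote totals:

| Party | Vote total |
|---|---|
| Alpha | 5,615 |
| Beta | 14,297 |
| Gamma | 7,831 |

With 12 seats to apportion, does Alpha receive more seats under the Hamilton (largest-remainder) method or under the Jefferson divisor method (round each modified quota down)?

Hamilton

Hamilton: Alpha 3, Beta 6, Gamma 3.
Jefferson: Alpha 2, Beta 7, Gamma 3.
Alpha gets 3 under Hamilton and 2 under Jefferson.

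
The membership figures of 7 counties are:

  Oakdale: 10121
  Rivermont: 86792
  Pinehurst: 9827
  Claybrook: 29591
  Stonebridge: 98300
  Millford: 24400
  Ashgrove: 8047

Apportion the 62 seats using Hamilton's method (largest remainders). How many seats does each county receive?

Oakdale 2, Rivermont 20, Pinehurst 2, Claybrook 7, Stonebridge 23, Millford 6, Ashgrove 2

The standard divisor is 267078/62 ≈ 4307.71.
Standard quotas: Oakdale 2.3495, Rivermont 20.1481, Pinehurst 2.2813, Claybrook 6.8693, Stonebridge 22.8196, Millford 5.6643, Ashgrove 1.8680.
Lower quotas: Oakdale 2, Rivermont 20, Pinehurst 2, Claybrook 6, Stonebridge 22, Millford 5, Ashgrove 1 (sum 58, leaving 4 seats).
Remainders in descending order: Claybrook 0.8693, Ashgrove 0.8680, Stonebridge 0.8196, Millford 0.6643, Oakdale 0.3495, Pinehurst 0.2813, Rivermont 0.1481.
The surplus seats go to Claybrook, Ashgrove, Stonebridge, Millford.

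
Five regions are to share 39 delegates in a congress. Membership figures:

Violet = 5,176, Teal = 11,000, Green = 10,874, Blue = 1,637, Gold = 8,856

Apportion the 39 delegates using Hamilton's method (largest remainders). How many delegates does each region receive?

Standard divisor: 37543 ÷ 39 ≈ 962.641.
Standard quotas: Violet 5.3769, Teal 11.4269, Green 11.2960, Blue 1.7005, Gold 9.1997.
Lower quotas: Violet 5, Teal 11, Green 11, Blue 1, Gold 9 (sum 37, leaving 2 seats).
Remainders in descending order: Blue 0.7005, Teal 0.4269, Violet 0.3769, Green 0.2960, Gold 0.1997.
The surplus seats go to Blue, Teal.

Violet=5, Teal=12, Green=11, Blue=2, Gold=9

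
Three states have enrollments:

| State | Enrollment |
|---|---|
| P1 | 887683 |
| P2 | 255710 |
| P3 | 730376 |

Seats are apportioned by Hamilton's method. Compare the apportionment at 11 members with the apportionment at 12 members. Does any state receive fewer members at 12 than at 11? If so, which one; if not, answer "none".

At 11 seats: P1 5, P2 2, P3 4.
At 12 seats: P1 6, P2 1, P3 5.
P2 drops from 2 to 1.

P2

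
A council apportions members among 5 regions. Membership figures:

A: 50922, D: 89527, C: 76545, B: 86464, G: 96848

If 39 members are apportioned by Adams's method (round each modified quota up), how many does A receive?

Standard divisor 400306/39 ≈ 10264.256; standard quotas: A 4.961, D 8.722, C 7.457, B 8.424, G 9.435.
Rounding up gives 5, 9, 8, 9, 10 = 41 seats, so the divisor must be adjusted.
With modified divisor 10900: modified quotas A 4.672, D 8.213, C 7.022, B 7.932, G 8.885.
Rounding up: A 5, D 9, C 8, B 8, G 9 (total 39).
A receives 5.

5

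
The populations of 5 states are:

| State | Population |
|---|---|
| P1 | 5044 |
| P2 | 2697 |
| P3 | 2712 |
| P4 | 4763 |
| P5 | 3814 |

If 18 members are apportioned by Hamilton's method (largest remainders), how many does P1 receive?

5

The standard divisor is 19030/18 ≈ 1057.222.
Standard quotas: P1 4.7710, P2 2.5510, P3 2.5652, P4 4.5052, P5 3.6076.
Lower quotas: P1 4, P2 2, P3 2, P4 4, P5 3 (sum 15, leaving 3 seats).
Remainders in descending order: P1 0.7710, P5 0.6076, P3 0.5652, P2 0.5510, P4 0.5052.
Largest remainders: P1, P5, P3 receive the extra seats.
P1 receives 5.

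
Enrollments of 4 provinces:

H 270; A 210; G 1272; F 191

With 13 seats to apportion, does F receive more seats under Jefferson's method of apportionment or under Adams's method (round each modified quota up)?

Jefferson: H 2, A 1, G 9, F 1.
Adams: H 2, A 2, G 7, F 2.
F gets 1 under Jefferson and 2 under Adams.

Adams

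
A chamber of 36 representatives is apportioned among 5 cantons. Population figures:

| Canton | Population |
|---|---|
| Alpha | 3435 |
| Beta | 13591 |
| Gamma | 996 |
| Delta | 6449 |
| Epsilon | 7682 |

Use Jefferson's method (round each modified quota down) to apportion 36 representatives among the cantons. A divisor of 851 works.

Alpha 4, Beta 15, Gamma 1, Delta 7, Epsilon 9

With modified divisor 851: modified quotas Alpha 4.036, Beta 15.971, Gamma 1.170, Delta 7.578, Epsilon 9.027.
Rounding down: Alpha 4, Beta 15, Gamma 1, Delta 7, Epsilon 9 (total 36).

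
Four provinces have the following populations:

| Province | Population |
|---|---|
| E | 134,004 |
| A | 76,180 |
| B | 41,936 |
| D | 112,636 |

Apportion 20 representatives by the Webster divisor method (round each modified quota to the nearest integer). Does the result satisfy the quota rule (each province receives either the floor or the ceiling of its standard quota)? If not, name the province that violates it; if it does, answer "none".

Standard quotas: E 7.348, A 4.177, B 2.299, D 6.176.
Webster allocation: E 8, A 4, B 2, D 6.
Every allocation lies between the lower and upper quota.

none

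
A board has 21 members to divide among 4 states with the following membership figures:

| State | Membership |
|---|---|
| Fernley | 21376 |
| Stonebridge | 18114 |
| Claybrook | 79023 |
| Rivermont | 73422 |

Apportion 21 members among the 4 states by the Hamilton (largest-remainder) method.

Fernley 2, Stonebridge 2, Claybrook 9, Rivermont 8

Total 191935; standard divisor 191935/21 ≈ 9139.762.
Standard quotas: Fernley 2.3388, Stonebridge 1.9819, Claybrook 8.6461, Rivermont 8.0333.
Lower quotas: Fernley 2, Stonebridge 1, Claybrook 8, Rivermont 8 (sum 19, leaving 2 seats).
Remainders in descending order: Stonebridge 0.9819, Claybrook 0.6461, Fernley 0.3388, Rivermont 0.0333.
Largest remainders: Stonebridge, Claybrook receive the extra seats.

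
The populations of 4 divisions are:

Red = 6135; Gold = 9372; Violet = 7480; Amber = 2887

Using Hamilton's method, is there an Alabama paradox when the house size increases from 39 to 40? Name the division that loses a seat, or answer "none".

At 39 seats: Red 9, Gold 14, Violet 11, Amber 5.
At 40 seats: Red 9, Gold 15, Violet 12, Amber 4.
Amber drops from 5 to 4.

Amber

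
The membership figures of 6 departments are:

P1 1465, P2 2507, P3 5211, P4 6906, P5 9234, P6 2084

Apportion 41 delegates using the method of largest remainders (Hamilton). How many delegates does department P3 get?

8

The standard divisor is 27407/41 ≈ 668.463.
Standard quotas: P1 2.1916, P2 3.7504, P3 7.7955, P4 10.3312, P5 13.8138, P6 3.1176.
Lower quotas: P1 2, P2 3, P3 7, P4 10, P5 13, P6 3 (sum 38, leaving 3 seats).
Remainders in descending order: P5 0.8138, P3 0.7955, P2 0.7504, P4 0.3312, P1 0.1916, P6 0.1176.
The surplus seats go to P5, P3, P2.
P3 receives 8.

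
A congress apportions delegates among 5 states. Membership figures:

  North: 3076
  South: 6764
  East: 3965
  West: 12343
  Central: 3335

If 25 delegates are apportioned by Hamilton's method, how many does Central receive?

3

Total 29483; standard divisor 29483/25 ≈ 1179.32.
Standard quotas: North 2.6083, South 5.7355, East 3.3621, West 10.4662, Central 2.8279.
Lower quotas: North 2, South 5, East 3, West 10, Central 2 (sum 22, leaving 3 seats).
Remainders in descending order: Central 0.8279, South 0.7355, North 0.6083, West 0.4662, East 0.3621.
Largest remainders: Central, South, North receive the extra seats.
Central receives 3.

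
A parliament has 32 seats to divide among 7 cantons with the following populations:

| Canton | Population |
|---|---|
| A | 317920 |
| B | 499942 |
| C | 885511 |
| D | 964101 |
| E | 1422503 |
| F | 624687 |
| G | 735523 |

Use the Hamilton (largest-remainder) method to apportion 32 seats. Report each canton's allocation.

A 2, B 3, C 5, D 6, E 8, F 4, G 4

Total 5450187; standard divisor 5450187/32 ≈ 170318.344.
Standard quotas: A 1.8666, B 2.9353, C 5.1992, D 5.6606, E 8.3520, F 3.6678, G 4.3185.
Lower quotas: A 1, B 2, C 5, D 5, E 8, F 3, G 4 (sum 28, leaving 4 seats).
Remainders in descending order: B 0.9353, A 0.8666, F 0.6678, D 0.6606, E 0.3520, G 0.3185, C 0.1992.
Largest remainders: B, A, F, D receive the extra seats.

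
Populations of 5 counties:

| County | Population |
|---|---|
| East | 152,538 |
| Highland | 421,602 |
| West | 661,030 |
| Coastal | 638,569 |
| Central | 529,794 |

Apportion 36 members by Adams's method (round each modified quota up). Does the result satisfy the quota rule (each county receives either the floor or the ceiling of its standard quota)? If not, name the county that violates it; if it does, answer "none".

none

Standard quotas: East 2.285, Highland 6.315, West 9.901, Coastal 9.564, Central 7.935.
Adams allocation: East 3, Highland 6, West 10, Coastal 9, Central 8.
Every allocation lies between the lower and upper quota.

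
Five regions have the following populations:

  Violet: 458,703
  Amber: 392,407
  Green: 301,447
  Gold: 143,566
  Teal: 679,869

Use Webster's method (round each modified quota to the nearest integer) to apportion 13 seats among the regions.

Standard divisor 1975992/13 ≈ 151999.385; standard quotas: Violet 3.018, Amber 2.582, Green 1.983, Gold 0.945, Teal 4.473.
Rounding to the nearest integer gives Violet 3, Amber 3, Green 2, Gold 1, Teal 4 — total 13, matching the house size, so no adjustment is needed.

Violet: 3; Amber: 3; Green: 2; Gold: 1; Teal: 4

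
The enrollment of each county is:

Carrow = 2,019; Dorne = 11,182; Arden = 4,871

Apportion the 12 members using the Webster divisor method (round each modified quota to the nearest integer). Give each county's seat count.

Standard divisor 18072/12 ≈ 1506; standard quotas: Carrow 1.341, Dorne 7.425, Arden 3.234.
Rounding to the nearest integer gives 1, 7, 3 = 11 seats, so the divisor must be adjusted.
With modified divisor 1400: modified quotas Carrow 1.442, Dorne 7.987, Arden 3.479.
Rounding to the nearest integer: Carrow 1, Dorne 8, Arden 3 (total 12).

Carrow 1, Dorne 8, Arden 3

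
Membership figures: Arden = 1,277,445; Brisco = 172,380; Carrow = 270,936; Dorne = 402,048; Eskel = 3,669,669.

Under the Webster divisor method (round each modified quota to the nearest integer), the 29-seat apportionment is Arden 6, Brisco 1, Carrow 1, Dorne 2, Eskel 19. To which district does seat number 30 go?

Arden

Priority for the next seat is population ÷ (current seats + 0.5).
Priorities: Arden 196530.000, Brisco 114920.000, Carrow 180624.000, Dorne 160819.200, Eskel 188188.154.
Highest priority: Arden.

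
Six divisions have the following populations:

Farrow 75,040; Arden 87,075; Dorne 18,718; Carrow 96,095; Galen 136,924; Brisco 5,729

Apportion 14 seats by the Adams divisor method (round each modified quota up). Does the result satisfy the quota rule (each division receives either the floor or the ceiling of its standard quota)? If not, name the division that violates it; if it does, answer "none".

Standard quotas: Farrow 2.504, Arden 2.905, Dorne 0.625, Carrow 3.206, Galen 4.569, Brisco 0.191.
Adams allocation: Farrow 2, Arden 3, Dorne 1, Carrow 3, Galen 4, Brisco 1.
Every allocation lies between the lower and upper quota.

none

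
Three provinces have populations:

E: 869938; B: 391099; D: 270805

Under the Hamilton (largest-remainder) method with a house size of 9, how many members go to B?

Total 1531842; standard divisor 1531842/9 ≈ 170204.667.
Standard quotas: E 5.1111, B 2.2978, D 1.5911.
Lower quotas: E 5, B 2, D 1 (sum 8, leaving 1 seat).
Remainders in descending order: D 0.5911, B 0.2978, E 0.1111.
The surplus seat goes to D.
B receives 2.

2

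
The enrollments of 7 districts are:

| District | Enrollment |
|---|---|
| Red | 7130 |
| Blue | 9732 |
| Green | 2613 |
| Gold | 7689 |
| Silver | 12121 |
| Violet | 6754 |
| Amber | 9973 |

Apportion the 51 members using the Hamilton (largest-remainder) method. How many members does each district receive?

Red 7; Blue 9; Green 2; Gold 7; Silver 11; Violet 6; Amber 9

Standard divisor: 56012 ÷ 51 ≈ 1098.275.
Standard quotas: Red 6.4920, Blue 8.8612, Green 2.3792, Gold 7.0010, Silver 11.0364, Violet 6.1496, Amber 9.0806.
Lower quotas: Red 6, Blue 8, Green 2, Gold 7, Silver 11, Violet 6, Amber 9 (sum 49, leaving 2 seats).
Remainders in descending order: Blue 0.8612, Red 0.4920, Green 0.3792, Violet 0.1496, Amber 0.0806, Silver 0.0364, Gold 0.0010.
The surplus seats go to Blue, Red.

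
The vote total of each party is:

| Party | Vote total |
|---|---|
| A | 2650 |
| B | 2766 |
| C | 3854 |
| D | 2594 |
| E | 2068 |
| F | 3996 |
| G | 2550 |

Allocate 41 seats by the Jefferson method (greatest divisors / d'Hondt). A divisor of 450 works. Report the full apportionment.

A: 5, B: 6, C: 8, D: 5, E: 4, F: 8, G: 5

With modified divisor 450: modified quotas A 5.889, B 6.147, C 8.564, D 5.764, E 4.596, F 8.880, G 5.667.
Rounding down: A 5, B 6, C 8, D 5, E 4, F 8, G 5 (total 41).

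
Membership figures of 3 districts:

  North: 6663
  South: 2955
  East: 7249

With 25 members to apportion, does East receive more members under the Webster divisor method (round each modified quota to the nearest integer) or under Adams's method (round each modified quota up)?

Webster: North 10, South 4, East 11.
Adams: North 10, South 5, East 10.
East gets 11 under Webster and 10 under Adams.

Webster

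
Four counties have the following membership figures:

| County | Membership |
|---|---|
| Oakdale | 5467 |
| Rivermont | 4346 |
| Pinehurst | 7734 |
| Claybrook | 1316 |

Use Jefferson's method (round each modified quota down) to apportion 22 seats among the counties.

Standard divisor 18863/22 ≈ 857.409; standard quotas: Oakdale 6.376, Rivermont 5.069, Pinehurst 9.020, Claybrook 1.535.
Rounding down gives 6, 5, 9, 1 = 21 seats, so the divisor must be adjusted.
With modified divisor 777: modified quotas Oakdale 7.036, Rivermont 5.593, Pinehurst 9.954, Claybrook 1.694.
Rounding down: Oakdale 7, Rivermont 5, Pinehurst 9, Claybrook 1 (total 22).

Oakdale=7, Rivermont=5, Pinehurst=9, Claybrook=1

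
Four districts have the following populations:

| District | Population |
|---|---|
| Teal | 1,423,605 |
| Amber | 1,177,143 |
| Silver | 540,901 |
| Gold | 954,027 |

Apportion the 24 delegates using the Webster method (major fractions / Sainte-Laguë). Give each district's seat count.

Teal=8, Amber=7, Silver=3, Gold=6

Standard divisor 4095676/24 ≈ 170653.167; standard quotas: Teal 8.342, Amber 6.898, Silver 3.170, Gold 5.590.
Rounding to the nearest integer gives Teal 8, Amber 7, Silver 3, Gold 6 — total 24, matching the house size, so no adjustment is needed.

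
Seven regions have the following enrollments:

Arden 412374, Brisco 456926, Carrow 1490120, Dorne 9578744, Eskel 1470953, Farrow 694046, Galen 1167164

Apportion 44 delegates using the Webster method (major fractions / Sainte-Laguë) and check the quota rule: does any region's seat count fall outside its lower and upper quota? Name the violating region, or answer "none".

Dorne

Standard quotas: Arden 1.188, Brisco 1.317, Carrow 4.294, Dorne 27.600, Eskel 4.238, Farrow 2.000, Galen 3.363.
Webster allocation: Arden 1, Brisco 1, Carrow 4, Dorne 29, Eskel 4, Farrow 2, Galen 3.
Dorne has quota 27.600 (lower 27, upper 28) but receives 29 — outside the quota interval.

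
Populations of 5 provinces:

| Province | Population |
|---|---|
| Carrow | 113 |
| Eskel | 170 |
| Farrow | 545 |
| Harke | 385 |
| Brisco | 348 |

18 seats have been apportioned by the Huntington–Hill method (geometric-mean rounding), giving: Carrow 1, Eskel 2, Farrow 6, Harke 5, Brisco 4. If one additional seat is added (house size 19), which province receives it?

Priority for the next seat is population ÷ (√(s·(s+1))).
Priorities: Carrow 79.903, Eskel 69.402, Farrow 84.095, Harke 70.291, Brisco 77.815.
Highest priority: Farrow.

Farrow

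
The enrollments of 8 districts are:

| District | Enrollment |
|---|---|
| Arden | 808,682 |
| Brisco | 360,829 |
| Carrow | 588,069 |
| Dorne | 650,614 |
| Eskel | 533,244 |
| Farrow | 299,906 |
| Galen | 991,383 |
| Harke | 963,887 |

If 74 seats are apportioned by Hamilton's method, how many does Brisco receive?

5

Standard divisor: 5196614 ÷ 74 ≈ 70224.514.
Standard quotas: Arden 11.5157, Brisco 5.1382, Carrow 8.3741, Dorne 9.2648, Eskel 7.5934, Farrow 4.2707, Galen 14.1173, Harke 13.7258.
Lower quotas: Arden 11, Brisco 5, Carrow 8, Dorne 9, Eskel 7, Farrow 4, Galen 14, Harke 13 (sum 71, leaving 3 seats).
Remainders in descending order: Harke 0.7258, Eskel 0.5934, Arden 0.5157, Carrow 0.3741, Farrow 0.2707, Dorne 0.2648, Brisco 0.1382, Galen 0.1173.
The surplus seats go to Harke, Eskel, Arden.
Brisco receives 5.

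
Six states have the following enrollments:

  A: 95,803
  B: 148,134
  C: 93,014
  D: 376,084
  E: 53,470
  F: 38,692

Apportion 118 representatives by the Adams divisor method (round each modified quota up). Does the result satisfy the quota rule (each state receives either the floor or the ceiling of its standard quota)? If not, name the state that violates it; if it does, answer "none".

D

Standard quotas: A 14.040, B 21.709, C 13.631, D 55.114, E 7.836, F 5.670.
Adams allocation: A 14, B 22, C 14, D 54, E 8, F 6.
D has quota 55.114 (lower 55, upper 56) but receives 54 — outside the quota interval.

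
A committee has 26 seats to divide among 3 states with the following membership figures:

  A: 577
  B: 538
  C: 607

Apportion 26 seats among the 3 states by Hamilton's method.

A 9, B 8, C 9

Total 1722; standard divisor 1722/26 ≈ 66.231.
Standard quotas: A 8.712, B 8.123, C 9.165.
Lower quotas: A 8, B 8, C 9 (sum 25, leaving 1 seat).
Remainders in descending order: A 0.712, C 0.165, B 0.123.
The surplus seat goes to A.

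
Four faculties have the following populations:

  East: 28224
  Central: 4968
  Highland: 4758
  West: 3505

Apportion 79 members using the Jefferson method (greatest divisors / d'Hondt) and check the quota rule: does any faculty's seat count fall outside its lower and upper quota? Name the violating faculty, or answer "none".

Standard quotas: East 53.786, Central 9.467, Highland 9.067, West 6.679.
Jefferson allocation: East 55, Central 9, Highland 9, West 6.
East has quota 53.786 (lower 53, upper 54) but receives 55 — outside the quota interval.

East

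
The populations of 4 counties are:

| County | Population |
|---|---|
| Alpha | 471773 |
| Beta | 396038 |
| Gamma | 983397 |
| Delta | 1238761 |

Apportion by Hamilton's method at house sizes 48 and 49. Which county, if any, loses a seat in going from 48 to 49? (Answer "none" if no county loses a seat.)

Alpha

At 48 seats: Alpha 8, Beta 6, Gamma 15, Delta 19.
At 49 seats: Alpha 7, Beta 6, Gamma 16, Delta 20.
Alpha drops from 8 to 7.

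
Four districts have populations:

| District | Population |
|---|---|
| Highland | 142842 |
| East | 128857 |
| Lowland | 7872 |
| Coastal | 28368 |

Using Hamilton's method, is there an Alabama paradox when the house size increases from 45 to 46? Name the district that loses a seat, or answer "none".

none

At 45 seats: Highland 21, East 19, Lowland 1, Coastal 4.
At 46 seats: Highland 22, East 19, Lowland 1, Coastal 4.
No district's allocation decreased.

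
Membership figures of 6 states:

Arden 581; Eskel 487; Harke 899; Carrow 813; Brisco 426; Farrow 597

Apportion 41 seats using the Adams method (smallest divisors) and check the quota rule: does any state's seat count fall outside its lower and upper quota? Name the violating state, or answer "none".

Standard quotas: Arden 6.264, Eskel 5.250, Harke 9.692, Carrow 8.765, Brisco 4.593, Farrow 6.436.
Adams allocation: Arden 6, Eskel 5, Harke 10, Carrow 9, Brisco 5, Farrow 6.
Every allocation lies between the lower and upper quota.

none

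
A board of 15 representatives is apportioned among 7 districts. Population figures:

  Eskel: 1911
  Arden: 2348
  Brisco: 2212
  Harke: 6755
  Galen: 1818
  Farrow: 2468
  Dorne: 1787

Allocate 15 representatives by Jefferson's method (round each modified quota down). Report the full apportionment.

Eskel 1, Arden 2, Brisco 2, Harke 6, Galen 1, Farrow 2, Dorne 1

Standard divisor 19299/15 ≈ 1286.6; standard quotas: Eskel 1.485, Arden 1.825, Brisco 1.719, Harke 5.250, Galen 1.413, Farrow 1.918, Dorne 1.389.
Rounding down gives 1, 1, 1, 5, 1, 1, 1 = 11 seats, so the divisor must be adjusted.
With modified divisor 1000: modified quotas Eskel 1.911, Arden 2.348, Brisco 2.212, Harke 6.755, Galen 1.818, Farrow 2.468, Dorne 1.787.
Rounding down: Eskel 1, Arden 2, Brisco 2, Harke 6, Galen 1, Farrow 2, Dorne 1 (total 15).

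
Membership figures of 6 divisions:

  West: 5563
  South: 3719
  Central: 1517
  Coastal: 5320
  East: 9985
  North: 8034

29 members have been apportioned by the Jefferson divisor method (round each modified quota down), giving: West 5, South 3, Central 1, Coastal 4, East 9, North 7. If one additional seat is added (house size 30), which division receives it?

Coastal

Priority for the next seat is population ÷ (current seats + 1).
Priorities: West 927.167, South 929.750, Central 758.500, Coastal 1064.000, East 998.500, North 1004.250.
Highest priority: Coastal.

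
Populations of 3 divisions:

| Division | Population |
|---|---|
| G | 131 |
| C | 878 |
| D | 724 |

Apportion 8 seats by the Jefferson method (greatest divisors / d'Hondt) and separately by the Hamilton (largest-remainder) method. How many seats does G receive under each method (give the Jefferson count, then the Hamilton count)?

Jefferson: G 0, C 4, D 4.
Hamilton: G 1, C 4, D 3.
G gets 0 under Jefferson and 1 under Hamilton.

0 and 1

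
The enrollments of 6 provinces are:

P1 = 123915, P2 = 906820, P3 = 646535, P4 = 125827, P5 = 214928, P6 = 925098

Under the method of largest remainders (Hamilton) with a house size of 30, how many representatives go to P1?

Standard divisor: 2943123 ÷ 30 ≈ 98104.1.
Standard quotas: P1 1.2631, P2 9.2434, P3 6.5903, P4 1.2826, P5 2.1908, P6 9.4298.
Lower quotas: P1 1, P2 9, P3 6, P4 1, P5 2, P6 9 (sum 28, leaving 2 seats).
Remainders in descending order: P3 0.5903, P6 0.4298, P4 0.2826, P1 0.2631, P2 0.2434, P5 0.1908.
The surplus seats go to P3, P6.
P1 receives 1.

1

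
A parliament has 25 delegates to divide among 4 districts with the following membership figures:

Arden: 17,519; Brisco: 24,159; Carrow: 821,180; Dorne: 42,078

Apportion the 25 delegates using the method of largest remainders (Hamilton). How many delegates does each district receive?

Arden: 0, Brisco: 1, Carrow: 23, Dorne: 1

The standard divisor is 904936/25 ≈ 36197.44.
Standard quotas: Arden 0.4840, Brisco 0.6674, Carrow 22.6861, Dorne 1.1625.
Lower quotas: Arden 0, Brisco 0, Carrow 22, Dorne 1 (sum 23, leaving 2 seats).
Remainders in descending order: Carrow 0.6861, Brisco 0.6674, Arden 0.4840, Dorne 0.1625.
Largest remainders: Carrow, Brisco receive the extra seats.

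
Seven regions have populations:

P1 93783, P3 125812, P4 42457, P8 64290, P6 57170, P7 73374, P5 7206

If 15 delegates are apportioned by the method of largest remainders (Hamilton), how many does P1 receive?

Total 464092; standard divisor 464092/15 ≈ 30939.467.
Standard quotas: P1 3.0312, P3 4.0664, P4 1.3723, P8 2.0779, P6 1.8478, P7 2.3715, P5 0.2329.
Lower quotas: P1 3, P3 4, P4 1, P8 2, P6 1, P7 2, P5 0 (sum 13, leaving 2 seats).
Remainders in descending order: P6 0.8478, P4 0.3723, P7 0.3715, P5 0.2329, P8 0.0779, P3 0.0664, P1 0.0312.
The surplus seats go to P6, P4.
P1 receives 3.

3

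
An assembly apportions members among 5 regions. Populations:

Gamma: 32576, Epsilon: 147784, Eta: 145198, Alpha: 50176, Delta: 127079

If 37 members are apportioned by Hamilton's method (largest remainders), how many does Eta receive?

11

Total 502813; standard divisor 502813/37 ≈ 13589.541.
Standard quotas: Gamma 2.3971, Epsilon 10.8748, Eta 10.6845, Alpha 3.6923, Delta 9.3512.
Lower quotas: Gamma 2, Epsilon 10, Eta 10, Alpha 3, Delta 9 (sum 34, leaving 3 seats).
Remainders in descending order: Epsilon 0.8748, Alpha 0.6923, Eta 0.6845, Gamma 0.3971, Delta 0.3512.
The surplus seats go to Epsilon, Alpha, Eta.
Eta receives 11.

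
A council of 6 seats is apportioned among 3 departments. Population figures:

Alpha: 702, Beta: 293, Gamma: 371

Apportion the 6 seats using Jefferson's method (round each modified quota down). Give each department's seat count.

Alpha 3; Beta 1; Gamma 2

Standard divisor 1366/6 ≈ 227.667; standard quotas: Alpha 3.083, Beta 1.287, Gamma 1.630.
Rounding down gives 3, 1, 1 = 5 seats, so the divisor must be adjusted.
With modified divisor 180: modified quotas Alpha 3.900, Beta 1.628, Gamma 2.061.
Rounding down: Alpha 3, Beta 1, Gamma 2 (total 6).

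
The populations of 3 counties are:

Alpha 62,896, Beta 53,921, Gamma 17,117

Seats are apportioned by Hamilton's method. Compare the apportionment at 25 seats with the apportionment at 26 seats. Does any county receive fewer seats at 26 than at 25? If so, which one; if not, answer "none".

At 25 seats: Alpha 12, Beta 10, Gamma 3.
At 26 seats: Alpha 12, Beta 11, Gamma 3.
No county's allocation decreased.

none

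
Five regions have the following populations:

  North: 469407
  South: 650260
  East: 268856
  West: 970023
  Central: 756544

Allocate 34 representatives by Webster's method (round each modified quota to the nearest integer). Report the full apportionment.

Standard divisor 3115090/34 ≈ 91620.294; standard quotas: North 5.123, South 7.097, East 2.934, West 10.587, Central 8.257.
Rounding to the nearest integer gives North 5, South 7, East 3, West 11, Central 8 — total 34, matching the house size, so no adjustment is needed.

North 5; South 7; East 3; West 11; Central 8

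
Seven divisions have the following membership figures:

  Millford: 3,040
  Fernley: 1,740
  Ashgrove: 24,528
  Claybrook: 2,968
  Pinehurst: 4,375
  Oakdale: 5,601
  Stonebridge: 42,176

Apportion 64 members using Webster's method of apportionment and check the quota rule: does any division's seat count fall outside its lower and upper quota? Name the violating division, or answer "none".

Standard quotas: Millford 2.304, Fernley 1.319, Ashgrove 18.593, Claybrook 2.250, Pinehurst 3.316, Oakdale 4.246, Stonebridge 31.971.
Webster allocation: Millford 2, Fernley 1, Ashgrove 19, Claybrook 2, Pinehurst 3, Oakdale 4, Stonebridge 33.
Stonebridge has quota 31.971 (lower 31, upper 32) but receives 33 — outside the quota interval.

Stonebridge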